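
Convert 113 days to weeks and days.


16 weeks 1 days

Weeks: 113 ÷ 7 = 16 remainder 1


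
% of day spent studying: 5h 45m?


Time: 345 minutes
Day: 1440 minutes
Percentage = (345/1440) × 100 ≈ 24.0%

24.0%


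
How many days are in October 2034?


31 days

Month: October (month 10)
October has 31 days


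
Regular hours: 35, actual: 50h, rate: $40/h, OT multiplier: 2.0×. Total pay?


$2600.00

Regular: 35h × $40 = $1400.00
Overtime: 50 - 35 = 15h
OT pay: 15h × $40 × 2.0 = $1200.00
Total = $1400.00 + $1200.00 = $2600.00


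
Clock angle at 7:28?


Hour hand = 7×30 + 28×0.5 = 224.0°
Minute hand = 28×6 = 168°
Difference = |224.0 - 168| = 56.0°

56.0°


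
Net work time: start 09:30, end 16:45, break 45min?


Total time = (16×60+45) - (9×60+30)
= 1005 - 570 = 435 min
Minus break: 435 - 45 = 390 min
= 6h 30m

6h 30m (390 minutes)


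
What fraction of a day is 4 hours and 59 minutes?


Total minutes: 4×60 + 59 = 299
Day = 24×60 = 1440 minutes
Fraction = 299/1440 ≈ 0.2076
As a percentage: 299/1440 × 100 ≈ 20.76%

0.2076 (20.76%)


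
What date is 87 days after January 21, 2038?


Start: January 21, 2038
Add 87 days
January 21 → February 1: 31 - 21 + 1 = 11 days (87 - 11 = 76 left)
February 1 → March 1: 28 - 1 + 1 = 28 days (76 - 28 = 48 left)
March 1 → April 1: 31 - 1 + 1 = 31 days (48 - 31 = 17 left)
April 1 + 17 = April 18, 2038

April 18, 2038


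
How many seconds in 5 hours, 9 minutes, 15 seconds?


18555 seconds

Hours: 5 × 3600 = 18000
Minutes: 9 × 60 = 540
Seconds: 15
Total = 18000 + 540 + 15 = 18555


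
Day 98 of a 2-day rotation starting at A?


Shift B

Shifts: A, B
Start: A (index 0)
Day 98: (0 + 98 - 1) mod 2
= 97 mod 2
= 1
Index 1 → shift B


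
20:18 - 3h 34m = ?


Start: 1218 minutes from midnight
Subtract: 214 minutes
Remaining: 1218 - 214 = 1004
Hours: 16, Minutes: 44

16:44


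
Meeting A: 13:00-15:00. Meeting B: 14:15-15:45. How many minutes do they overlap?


Meeting A: 780-900 (in minutes from midnight)
Meeting B: 855-945
Overlap start = max(780, 855) = 855
Overlap end = min(900, 945) = 900
Overlap = max(0, 900 - 855) = 45 min

45 minutes


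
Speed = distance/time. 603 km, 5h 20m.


113.1 km/h

Distance: 603 km
Time: 5h 20m = 320 min = 320/60 = 16/3 hours
Speed = 603 ÷ (16/3) = 603 × 3 / 16 = 1809/16 ≈ 113.1 km/h


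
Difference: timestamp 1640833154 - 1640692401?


140753 seconds (39.1 hours / 1.63 days)

Difference = 1640833154 - 1640692401 = 140753 seconds
In hours: 140753 / 3600 ≈ 39.1
In days: 140753 / 86400 ≈ 1.63


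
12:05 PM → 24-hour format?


Input: 12:05 PM
12 PM → 12 (noon)

12:05


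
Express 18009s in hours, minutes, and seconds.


5h 0m 9s

Hours: 18009 ÷ 3600 = 5 remainder 9
Minutes: 9 ÷ 60 = 0 remainder 9
Seconds: 9


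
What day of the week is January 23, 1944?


Zeller's congruence:
q=23, m=13, k=43, j=19
h = (23 + ⌊13×14/5⌋ + 43 + ⌊43/4⌋ + ⌊19/4⌋ - 2×19) mod 7
= (23 + 36 + 43 + 10 + 4 - 38) mod 7
= 78 mod 7 = 1
h=1 → Sunday

Sunday


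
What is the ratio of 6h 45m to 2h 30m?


27:10 (2.70)

Duration 1: 405 minutes
Duration 2: 150 minutes
Ratio = 405:150
GCD = 15
Simplified = 27:10
As a decimal: 27/10 = 2.70


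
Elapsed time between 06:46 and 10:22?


End time in minutes: 10×60 + 22 = 622
Start time in minutes: 6×60 + 46 = 406
Difference = 622 - 406 = 216 minutes
= 3 hours 36 minutes

3h 36m


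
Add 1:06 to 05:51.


Start: 351 minutes from midnight
Add: 66 minutes
Total: 417 minutes
Hours: 417 ÷ 60 = 6 remainder 57

06:57


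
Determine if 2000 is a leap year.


Rules: divisible by 4 AND (not by 100 OR by 400)
2000 ÷ 4 = 500 exactly → divisible by 4
2000 ÷ 100 = 20 exactly → divisible by 100
2000 ÷ 400 = 5 exactly → divisible by 400
Divisible by 400 → leap year

Yes


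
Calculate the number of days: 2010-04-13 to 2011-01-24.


From April 13, 2010 to January 24, 2011
Rest of April 2010: 30 - 13 = 17
Full months: May 31, June 30, July 31, August 31, September 30, October 31, November 30, December 31
Days into January 2011: 24
Total = 17 + 31 + 30 + 31 + 31 + 30 + 31 + 30 + 31 + 24 = 286 days

286 days


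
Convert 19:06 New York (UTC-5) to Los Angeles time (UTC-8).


Time difference = UTC-8 - UTC-5 = -3 hours
New hour = (19 -3) mod 24
= 16 mod 24 = 16
Minutes unchanged → 16:06

16:06


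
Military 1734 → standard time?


5:34 PM

Hour: 17
17 - 12 = 5 → PM


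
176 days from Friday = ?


Saturday

Start: Friday (index 4)
(4 + 176) mod 7
= 180 mod 7
= 5
Index 5 → Saturday


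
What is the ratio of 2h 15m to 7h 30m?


Duration 1: 135 minutes
Duration 2: 450 minutes
Ratio = 135:450
GCD = 45
Simplified = 3:10
As a decimal: 3/10 = 0.30

3:10 (0.30)


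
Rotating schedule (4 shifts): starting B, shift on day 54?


Shifts: A, B, C, D
Start: B (index 1)
Day 54: (1 + 54 - 1) mod 4
= 54 mod 4
= 2
Index 2 → shift C

Shift C


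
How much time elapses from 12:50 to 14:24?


End time in minutes: 14×60 + 24 = 864
Start time in minutes: 12×60 + 50 = 770
Difference = 864 - 770 = 94 minutes
= 1 hours 34 minutes

1h 34m


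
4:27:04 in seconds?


16024 seconds

Hours: 4 × 3600 = 14400
Minutes: 27 × 60 = 1620
Seconds: 4
Total = 14400 + 1620 + 4 = 16024


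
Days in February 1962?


Month: February (month 2)
February: 28 or 29 (leap year)
1962 leap year? No

28 days


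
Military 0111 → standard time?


Hour: 1
1 < 12 → AM

1:11 AM


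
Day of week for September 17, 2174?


Zeller's congruence:
q=17, m=9, k=74, j=21
h = (17 + ⌊13×10/5⌋ + 74 + ⌊74/4⌋ + ⌊21/4⌋ - 2×21) mod 7
= (17 + 26 + 74 + 18 + 5 - 42) mod 7
= 98 mod 7 = 0
h=0 → Saturday

Saturday


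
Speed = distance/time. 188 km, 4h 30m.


41.8 km/h

Distance: 188 km
Time: 4h 30m = 270 min = 270/60 = 9/2 hours
Speed = 188 ÷ (9/2) = 188 × 2 / 9 = 376/9 ≈ 41.8 km/h


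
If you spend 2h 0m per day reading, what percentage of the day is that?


Time: 120 minutes
Day: 1440 minutes
Percentage = (120/1440) × 100 ≈ 8.3%

8.3%


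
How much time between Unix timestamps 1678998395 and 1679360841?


362446 seconds (100.7 hours / 4.19 days)

Difference = 1679360841 - 1678998395 = 362446 seconds
In hours: 362446 / 3600 ≈ 100.7
In days: 362446 / 86400 ≈ 4.19


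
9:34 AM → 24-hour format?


Input: 9:34 AM
AM hour stays: 9

09:34


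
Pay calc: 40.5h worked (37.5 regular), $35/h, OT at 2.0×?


$1522.50

Regular: 37.5h × $35 = $1312.50
Overtime: 40.5 - 37.5 = 3.0h
OT pay: 3.0h × $35 × 2.0 = $210.00
Total = $1312.50 + $210.00 = $1522.50


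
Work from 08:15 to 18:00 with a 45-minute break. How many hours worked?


Total time = (18×60+0) - (8×60+15)
= 1080 - 495 = 585 min
Minus break: 585 - 45 = 540 min
= 9h 0m

9h 0m (540 minutes)


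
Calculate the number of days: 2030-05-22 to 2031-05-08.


351 days

From May 22, 2030 to May 8, 2031
Rest of May 2030: 31 - 22 = 9
Full months: June 30, July 31, August 31, September 30, October 31, November 30, December 31, January 31, February 2031 28, March 31, April 30
Days into May 2031: 8
Total = 9 + 30 + 31 + 31 + 30 + 31 + 30 + 31 + 31 + 28 + 31 + 30 + 8 = 351 days


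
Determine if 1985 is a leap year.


Rules: divisible by 4 AND (not by 100 OR by 400)
1985 ÷ 4 = 496 remainder 1 → not divisible by 4
Not divisible by 4 → not a leap year

No


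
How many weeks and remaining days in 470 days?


Weeks: 470 ÷ 7 = 67 remainder 1

67 weeks 1 days


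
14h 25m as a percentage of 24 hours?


0.6007 (60.07%)

Total minutes: 14×60 + 25 = 865
Day = 24×60 = 1440 minutes
Fraction = 865/1440 ≈ 0.6007
As a percentage: 865/1440 × 100 ≈ 60.07%


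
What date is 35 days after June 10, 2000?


July 15, 2000

Start: June 10, 2000
Add 35 days
June 10 → July 1: 30 - 10 + 1 = 21 days (35 - 21 = 14 left)
July 1 + 14 = July 15, 2000


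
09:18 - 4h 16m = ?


Start: 558 minutes from midnight
Subtract: 256 minutes
Remaining: 558 - 256 = 302
Hours: 5, Minutes: 2

05:02


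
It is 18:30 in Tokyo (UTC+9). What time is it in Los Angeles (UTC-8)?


Time difference = UTC-8 - UTC+9 = -17 hours
New hour = (18 -17) mod 24
= 1 mod 24 = 1
Minutes unchanged → 01:30

01:30


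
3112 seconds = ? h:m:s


0h 51m 52s

Hours: 3112 ÷ 3600 = 0 remainder 3112
Minutes: 3112 ÷ 60 = 51 remainder 52
Seconds: 52


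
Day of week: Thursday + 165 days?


Start: Thursday (index 3)
(3 + 165) mod 7
= 168 mod 7
= 0
Index 0 → Monday

Monday


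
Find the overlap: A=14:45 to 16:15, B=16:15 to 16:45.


Meeting A: 885-975 (in minutes from midnight)
Meeting B: 975-1005
Overlap start = max(885, 975) = 975
Overlap end = min(975, 1005) = 975
Overlap = max(0, 975 - 975) = 0 min

0 minutes


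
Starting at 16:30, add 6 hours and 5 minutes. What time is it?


Start: 990 minutes from midnight
Add: 365 minutes
Total: 1355 minutes
Hours: 1355 ÷ 60 = 22 remainder 35

22:35


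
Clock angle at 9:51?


10.5°

Hour hand = 9×30 + 51×0.5 = 295.5°
Minute hand = 51×6 = 306°
Difference = |295.5 - 306| = 10.5°


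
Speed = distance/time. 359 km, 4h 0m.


Distance: 359 km
Time: 4 hours
Speed = 359 / 4 ≈ 89.8 km/h

89.8 km/h


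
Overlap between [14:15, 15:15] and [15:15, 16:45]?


Meeting A: 855-915 (in minutes from midnight)
Meeting B: 915-1005
Overlap start = max(855, 915) = 915
Overlap end = min(915, 1005) = 915
Overlap = max(0, 915 - 915) = 0 min

0 minutes


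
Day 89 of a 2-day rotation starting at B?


Shift B

Shifts: A, B
Start: B (index 1)
Day 89: (1 + 89 - 1) mod 2
= 89 mod 2
= 1
Index 1 → shift B


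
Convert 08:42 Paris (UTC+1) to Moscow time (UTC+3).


Time difference = UTC+3 - UTC+1 = +2 hours
New hour = (8 + 2) mod 24
= 10 mod 24 = 10
Minutes unchanged → 10:42

10:42


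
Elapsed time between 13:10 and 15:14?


2h 4m

End time in minutes: 15×60 + 14 = 914
Start time in minutes: 13×60 + 10 = 790
Difference = 914 - 790 = 124 minutes
= 2 hours 4 minutes


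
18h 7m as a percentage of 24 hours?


0.7549 (75.49%)

Total minutes: 18×60 + 7 = 1087
Day = 24×60 = 1440 minutes
Fraction = 1087/1440 ≈ 0.7549
As a percentage: 1087/1440 × 100 ≈ 75.49%


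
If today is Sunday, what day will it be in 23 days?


Start: Sunday (index 6)
(6 + 23) mod 7
= 29 mod 7
= 1
Index 1 → Tuesday

Tuesday


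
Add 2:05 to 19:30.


21:35

Start: 1170 minutes from midnight
Add: 125 minutes
Total: 1295 minutes
Hours: 1295 ÷ 60 = 21 remainder 35


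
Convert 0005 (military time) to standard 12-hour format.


12:05 AM

Hour: 0
0 → 12 AM (midnight)


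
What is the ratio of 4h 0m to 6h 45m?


16:27 (0.59)

Duration 1: 240 minutes
Duration 2: 405 minutes
Ratio = 240:405
GCD = 15
Simplified = 16:27
As a decimal: 16/27 ≈ 0.59


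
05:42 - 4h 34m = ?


01:08

Start: 342 minutes from midnight
Subtract: 274 minutes
Remaining: 342 - 274 = 68
Hours: 1, Minutes: 8


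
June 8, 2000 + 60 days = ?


August 7, 2000

Start: June 8, 2000
Add 60 days
June 8 → July 1: 30 - 8 + 1 = 23 days (60 - 23 = 37 left)
July 1 → August 1: 31 - 1 + 1 = 31 days (37 - 31 = 6 left)
August 1 + 6 = August 7, 2000


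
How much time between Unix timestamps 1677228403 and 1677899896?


Difference = 1677899896 - 1677228403 = 671493 seconds
In hours: 671493 / 3600 ≈ 186.5
In days: 671493 / 86400 ≈ 7.77

671493 seconds (186.5 hours / 7.77 days)


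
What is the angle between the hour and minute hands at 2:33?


121.5°

Hour hand = 2×30 + 33×0.5 = 76.5°
Minute hand = 33×6 = 198°
Difference = |76.5 - 198| = 121.5°


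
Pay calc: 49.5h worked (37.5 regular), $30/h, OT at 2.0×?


Regular: 37.5h × $30 = $1125.00
Overtime: 49.5 - 37.5 = 12.0h
OT pay: 12.0h × $30 × 2.0 = $720.00
Total = $1125.00 + $720.00 = $1845.00

$1845.00


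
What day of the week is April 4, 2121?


Zeller's congruence:
q=4, m=4, k=21, j=21
h = (4 + ⌊13×5/5⌋ + 21 + ⌊21/4⌋ + ⌊21/4⌋ - 2×21) mod 7
= (4 + 13 + 21 + 5 + 5 - 42) mod 7
= 6 mod 7 = 6
h=6 → Friday

Friday


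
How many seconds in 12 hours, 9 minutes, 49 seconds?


43789 seconds

Hours: 12 × 3600 = 43200
Minutes: 9 × 60 = 540
Seconds: 49
Total = 43200 + 540 + 49 = 43789


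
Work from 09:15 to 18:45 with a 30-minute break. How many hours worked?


9h 0m (540 minutes)

Total time = (18×60+45) - (9×60+15)
= 1125 - 555 = 570 min
Minus break: 570 - 30 = 540 min
= 9h 0m


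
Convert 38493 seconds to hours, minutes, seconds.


Hours: 38493 ÷ 3600 = 10 remainder 2493
Minutes: 2493 ÷ 60 = 41 remainder 33
Seconds: 33

10h 41m 33s


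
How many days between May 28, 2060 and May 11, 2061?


From May 28, 2060 to May 11, 2061
Rest of May 2060: 31 - 28 = 3
Full months: June 30, July 31, August 31, September 30, October 31, November 30, December 31, January 31, February 2061 28, March 31, April 30
Days into May 2061: 11
Total = 3 + 30 + 31 + 31 + 30 + 31 + 30 + 31 + 31 + 28 + 31 + 30 + 11 = 348 days

348 days


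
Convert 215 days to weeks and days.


30 weeks 5 days

Weeks: 215 ÷ 7 = 30 remainder 5


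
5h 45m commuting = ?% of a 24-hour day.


24.0%

Time: 345 minutes
Day: 1440 minutes
Percentage = (345/1440) × 100 ≈ 24.0%


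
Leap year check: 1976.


Yes

Rules: divisible by 4 AND (not by 100 OR by 400)
1976 ÷ 4 = 494 exactly → divisible by 4
1976 ÷ 100 = 19 remainder 76 → not divisible by 100
Divisible by 4 but not by 100 → leap year


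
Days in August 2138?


Month: August (month 8)
August has 31 days

31 days


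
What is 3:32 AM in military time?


Input: 3:32 AM
AM hour stays: 3

03:32


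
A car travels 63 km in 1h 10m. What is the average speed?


54.0 km/h

Distance: 63 km
Time: 1h 10m = 70 min = 70/60 = 7/6 hours
Speed = 63 ÷ (7/6) = 63 × 6 / 7 = 378/7 = 54.0 km/h


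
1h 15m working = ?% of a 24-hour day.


Time: 75 minutes
Day: 1440 minutes
Percentage = (75/1440) × 100 ≈ 5.2%

5.2%


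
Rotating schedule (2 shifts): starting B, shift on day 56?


Shift A

Shifts: A, B
Start: B (index 1)
Day 56: (1 + 56 - 1) mod 2
= 56 mod 2
= 0
Index 0 → shift A


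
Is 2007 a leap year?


No

Rules: divisible by 4 AND (not by 100 OR by 400)
2007 ÷ 4 = 501 remainder 3 → not divisible by 4
Not divisible by 4 → not a leap year


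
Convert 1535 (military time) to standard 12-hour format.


Hour: 15
15 - 12 = 3 → PM

3:35 PM


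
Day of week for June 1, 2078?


Zeller's congruence:
q=1, m=6, k=78, j=20
h = (1 + ⌊13×7/5⌋ + 78 + ⌊78/4⌋ + ⌊20/4⌋ - 2×20) mod 7
= (1 + 18 + 78 + 19 + 5 - 40) mod 7
= 81 mod 7 = 4
h=4 → Wednesday

Wednesday


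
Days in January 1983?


31 days

Month: January (month 1)
January has 31 days


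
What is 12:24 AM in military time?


Input: 12:24 AM
12 AM → 00 (midnight)

00:24


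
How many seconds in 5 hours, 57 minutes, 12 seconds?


21432 seconds

Hours: 5 × 3600 = 18000
Minutes: 57 × 60 = 3420
Seconds: 12
Total = 18000 + 3420 + 12 = 21432


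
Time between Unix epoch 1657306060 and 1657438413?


132353 seconds (36.8 hours / 1.53 days)

Difference = 1657438413 - 1657306060 = 132353 seconds
In hours: 132353 / 3600 ≈ 36.8
In days: 132353 / 86400 ≈ 1.53


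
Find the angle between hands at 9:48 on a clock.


Hour hand = 9×30 + 48×0.5 = 294.0°
Minute hand = 48×6 = 288°
Difference = |294.0 - 288| = 6.0°

6.0°


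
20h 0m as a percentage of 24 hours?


Total minutes: 20×60 + 0 = 1200
Day = 24×60 = 1440 minutes
Fraction = 1200/1440 ≈ 0.8333
As a percentage: 1200/1440 × 100 ≈ 83.33%

0.8333 (83.33%)


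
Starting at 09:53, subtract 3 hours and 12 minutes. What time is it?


Start: 593 minutes from midnight
Subtract: 192 minutes
Remaining: 593 - 192 = 401
Hours: 6, Minutes: 41

06:41


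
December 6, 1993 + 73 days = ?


February 17, 1994

Start: December 6, 1993
Add 73 days
December 6 → January 1: 31 - 6 + 1 = 26 days (73 - 26 = 47 left)
January 1 → February 1: 31 - 1 + 1 = 31 days (47 - 31 = 16 left)
February 1 + 16 = February 17, 1994


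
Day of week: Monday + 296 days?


Start: Monday (index 0)
(0 + 296) mod 7
= 296 mod 7
= 2
Index 2 → Wednesday

Wednesday


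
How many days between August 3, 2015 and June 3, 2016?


From August 3, 2015 to June 3, 2016
Rest of August 2015: 31 - 3 = 28
Full months: September 30, October 31, November 30, December 31, January 31, February 2016 29, March 31, April 30, May 31
Days into June 2016: 3
Total = 28 + 30 + 31 + 30 + 31 + 31 + 29 + 31 + 30 + 31 + 3 = 305 days

305 days


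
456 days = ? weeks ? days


Weeks: 456 ÷ 7 = 65 remainder 1

65 weeks 1 days


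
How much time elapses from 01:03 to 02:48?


1h 45m

End time in minutes: 2×60 + 48 = 168
Start time in minutes: 1×60 + 3 = 63
Difference = 168 - 63 = 105 minutes
= 1 hours 45 minutes


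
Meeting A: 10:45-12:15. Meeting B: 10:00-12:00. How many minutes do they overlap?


Meeting A: 645-735 (in minutes from midnight)
Meeting B: 600-720
Overlap start = max(645, 600) = 645
Overlap end = min(735, 720) = 720
Overlap = max(0, 720 - 645) = 75 min

75 minutes


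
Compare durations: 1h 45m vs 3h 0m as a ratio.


Duration 1: 105 minutes
Duration 2: 180 minutes
Ratio = 105:180
GCD = 15
Simplified = 7:12
As a decimal: 7/12 ≈ 0.58

7:12 (0.58)


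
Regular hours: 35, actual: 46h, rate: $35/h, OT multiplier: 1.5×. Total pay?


Regular: 35h × $35 = $1225.00
Overtime: 46 - 35 = 11h
OT pay: 11h × $35 × 1.5 = $577.50
Total = $1225.00 + $577.50 = $1802.50

$1802.50


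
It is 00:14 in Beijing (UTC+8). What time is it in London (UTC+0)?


16:14 (previous day)

Time difference = UTC+0 - UTC+8 = -8 hours
New hour = (0 -8) mod 24
= -8 mod 24 = 16
Minutes unchanged → 16:14; -8 < 0 → previous day


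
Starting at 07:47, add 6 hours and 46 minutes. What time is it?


Start: 467 minutes from midnight
Add: 406 minutes
Total: 873 minutes
Hours: 873 ÷ 60 = 14 remainder 33

14:33


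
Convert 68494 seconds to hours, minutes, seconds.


19h 1m 34s

Hours: 68494 ÷ 3600 = 19 remainder 94
Minutes: 94 ÷ 60 = 1 remainder 34
Seconds: 34


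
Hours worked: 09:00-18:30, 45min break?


Total time = (18×60+30) - (9×60+0)
= 1110 - 540 = 570 min
Minus break: 570 - 45 = 525 min
= 8h 45m

8h 45m (525 minutes)


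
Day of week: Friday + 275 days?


Start: Friday (index 4)
(4 + 275) mod 7
= 279 mod 7
= 6
Index 6 → Sunday

Sunday


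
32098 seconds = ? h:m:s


8h 54m 58s

Hours: 32098 ÷ 3600 = 8 remainder 3298
Minutes: 3298 ÷ 60 = 54 remainder 58
Seconds: 58


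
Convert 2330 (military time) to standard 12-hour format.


11:30 PM

Hour: 23
23 - 12 = 11 → PM


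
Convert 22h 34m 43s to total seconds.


Hours: 22 × 3600 = 79200
Minutes: 34 × 60 = 2040
Seconds: 43
Total = 79200 + 2040 + 43 = 81283

81283 seconds


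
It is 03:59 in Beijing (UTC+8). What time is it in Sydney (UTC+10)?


Time difference = UTC+10 - UTC+8 = +2 hours
New hour = (3 + 2) mod 24
= 5 mod 24 = 5
Minutes unchanged → 05:59

05:59


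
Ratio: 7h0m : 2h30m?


Duration 1: 420 minutes
Duration 2: 150 minutes
Ratio = 420:150
GCD = 30
Simplified = 14:5
As a decimal: 14/5 = 2.80

14:5 (2.80)


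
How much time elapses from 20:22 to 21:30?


End time in minutes: 21×60 + 30 = 1290
Start time in minutes: 20×60 + 22 = 1222
Difference = 1290 - 1222 = 68 minutes
= 1 hours 8 minutes

1h 8m


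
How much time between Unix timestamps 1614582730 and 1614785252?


202522 seconds (56.3 hours / 2.34 days)

Difference = 1614785252 - 1614582730 = 202522 seconds
In hours: 202522 / 3600 ≈ 56.3
In days: 202522 / 86400 ≈ 2.34


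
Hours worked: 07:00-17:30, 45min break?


Total time = (17×60+30) - (7×60+0)
= 1050 - 420 = 630 min
Minus break: 630 - 45 = 585 min
= 9h 45m

9h 45m (585 minutes)


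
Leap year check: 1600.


Rules: divisible by 4 AND (not by 100 OR by 400)
1600 ÷ 4 = 400 exactly → divisible by 4
1600 ÷ 100 = 16 exactly → divisible by 100
1600 ÷ 400 = 4 exactly → divisible by 400
Divisible by 400 → leap year

Yes


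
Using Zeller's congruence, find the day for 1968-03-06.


Zeller's congruence:
q=6, m=3, k=68, j=19
h = (6 + ⌊13×4/5⌋ + 68 + ⌊68/4⌋ + ⌊19/4⌋ - 2×19) mod 7
= (6 + 10 + 68 + 17 + 4 - 38) mod 7
= 67 mod 7 = 4
h=4 → Wednesday

Wednesday


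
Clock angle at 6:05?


152.5°

Hour hand = 6×30 + 5×0.5 = 182.5°
Minute hand = 5×6 = 30°
Difference = |182.5 - 30| = 152.5°


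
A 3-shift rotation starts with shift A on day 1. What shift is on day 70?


Shifts: A, B, C
Start: A (index 0)
Day 70: (0 + 70 - 1) mod 3
= 69 mod 3
= 0
Index 0 → shift A

Shift A


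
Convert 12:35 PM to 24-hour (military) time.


12:35

Input: 12:35 PM
12 PM → 12 (noon)


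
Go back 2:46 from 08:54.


Start: 534 minutes from midnight
Subtract: 166 minutes
Remaining: 534 - 166 = 368
Hours: 6, Minutes: 8

06:08


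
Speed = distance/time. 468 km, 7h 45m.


60.4 km/h

Distance: 468 km
Time: 7h 45m = 465 min = 465/60 = 31/4 hours
Speed = 468 ÷ (31/4) = 468 × 4 / 31 = 1872/31 ≈ 60.4 km/h


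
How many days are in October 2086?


Month: October (month 10)
October has 31 days

31 days


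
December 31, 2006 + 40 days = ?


Start: December 31, 2006
Add 40 days
December 31 → January 1: 31 - 31 + 1 = 1 days (40 - 1 = 39 left)
January 1 → February 1: 31 - 1 + 1 = 31 days (39 - 31 = 8 left)
February 1 + 8 = February 9, 2007

February 9, 2007


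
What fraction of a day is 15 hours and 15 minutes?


0.6354 (63.54%)

Total minutes: 15×60 + 15 = 915
Day = 24×60 = 1440 minutes
Fraction = 915/1440 ≈ 0.6354
As a percentage: 915/1440 × 100 ≈ 63.54%


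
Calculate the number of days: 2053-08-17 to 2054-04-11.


237 days

From August 17, 2053 to April 11, 2054
Rest of August 2053: 31 - 17 = 14
Full months: September 30, October 31, November 30, December 31, January 31, February 2054 28, March 31
Days into April 2054: 11
Total = 14 + 30 + 31 + 30 + 31 + 31 + 28 + 31 + 11 = 237 days


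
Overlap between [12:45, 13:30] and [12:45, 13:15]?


Meeting A: 765-810 (in minutes from midnight)
Meeting B: 765-795
Overlap start = max(765, 765) = 765
Overlap end = min(810, 795) = 795
Overlap = max(0, 795 - 765) = 30 min

30 minutes


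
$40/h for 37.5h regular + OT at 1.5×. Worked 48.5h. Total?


Regular: 37.5h × $40 = $1500.00
Overtime: 48.5 - 37.5 = 11.0h
OT pay: 11.0h × $40 × 1.5 = $660.00
Total = $1500.00 + $660.00 = $2160.00

$2160.00


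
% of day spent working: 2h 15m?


Time: 135 minutes
Day: 1440 minutes
Percentage = (135/1440) × 100 ≈ 9.4%

9.4%


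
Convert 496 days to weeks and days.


Weeks: 496 ÷ 7 = 70 remainder 6

70 weeks 6 days


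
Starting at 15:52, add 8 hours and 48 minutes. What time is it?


Start: 952 minutes from midnight
Add: 528 minutes
Total: 1480 minutes
Hours: 1480 ÷ 60 = 24 remainder 40
24 ≥ 24 → 24 - 24 = 0 (next day)

00:40 (next day)


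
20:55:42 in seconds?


75342 seconds

Hours: 20 × 3600 = 72000
Minutes: 55 × 60 = 3300
Seconds: 42
Total = 72000 + 3300 + 42 = 75342


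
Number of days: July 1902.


Month: July (month 7)
July has 31 days

31 days


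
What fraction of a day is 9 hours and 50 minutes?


0.4097 (40.97%)

Total minutes: 9×60 + 50 = 590
Day = 24×60 = 1440 minutes
Fraction = 590/1440 ≈ 0.4097
As a percentage: 590/1440 × 100 ≈ 40.97%


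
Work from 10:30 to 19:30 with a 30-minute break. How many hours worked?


Total time = (19×60+30) - (10×60+30)
= 1170 - 630 = 540 min
Minus break: 540 - 30 = 510 min
= 8h 30m

8h 30m (510 minutes)


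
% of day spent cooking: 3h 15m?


Time: 195 minutes
Day: 1440 minutes
Percentage = (195/1440) × 100 ≈ 13.5%

13.5%


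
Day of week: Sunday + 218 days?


Monday

Start: Sunday (index 6)
(6 + 218) mod 7
= 224 mod 7
= 0
Index 0 → Monday


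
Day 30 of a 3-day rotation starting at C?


Shifts: A, B, C
Start: C (index 2)
Day 30: (2 + 30 - 1) mod 3
= 31 mod 3
= 1
Index 1 → shift B

Shift B


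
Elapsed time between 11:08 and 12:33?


End time in minutes: 12×60 + 33 = 753
Start time in minutes: 11×60 + 8 = 668
Difference = 753 - 668 = 85 minutes
= 1 hours 25 minutes

1h 25m


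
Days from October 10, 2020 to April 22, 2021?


194 days

From October 10, 2020 to April 22, 2021
Rest of October 2020: 31 - 10 = 21
Full months: November 30, December 31, January 31, February 2021 28, March 31
Days into April 2021: 22
Total = 21 + 30 + 31 + 31 + 28 + 31 + 22 = 194 days


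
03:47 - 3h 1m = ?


Start: 227 minutes from midnight
Subtract: 181 minutes
Remaining: 227 - 181 = 46
Hours: 0, Minutes: 46

00:46


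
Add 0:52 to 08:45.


09:37

Start: 525 minutes from midnight
Add: 52 minutes
Total: 577 minutes
Hours: 577 ÷ 60 = 9 remainder 37


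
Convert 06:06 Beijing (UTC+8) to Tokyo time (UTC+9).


07:06

Time difference = UTC+9 - UTC+8 = +1 hours
New hour = (6 + 1) mod 24
= 7 mod 24 = 7
Minutes unchanged → 07:06


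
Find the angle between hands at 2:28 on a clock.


Hour hand = 2×30 + 28×0.5 = 74.0°
Minute hand = 28×6 = 168°
Difference = |74.0 - 168| = 94.0°

94.0°


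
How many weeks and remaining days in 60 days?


Weeks: 60 ÷ 7 = 8 remainder 4

8 weeks 4 days


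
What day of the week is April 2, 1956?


Monday

Zeller's congruence:
q=2, m=4, k=56, j=19
h = (2 + ⌊13×5/5⌋ + 56 + ⌊56/4⌋ + ⌊19/4⌋ - 2×19) mod 7
= (2 + 13 + 56 + 14 + 4 - 38) mod 7
= 51 mod 7 = 2
h=2 → Monday


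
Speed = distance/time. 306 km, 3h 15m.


Distance: 306 km
Time: 3h 15m = 195 min = 195/60 = 13/4 hours
Speed = 306 ÷ (13/4) = 306 × 4 / 13 = 1224/13 ≈ 94.2 km/h

94.2 km/h


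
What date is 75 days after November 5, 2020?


Start: November 5, 2020
Add 75 days
November 5 → December 1: 30 - 5 + 1 = 26 days (75 - 26 = 49 left)
December 1 → January 1: 31 - 1 + 1 = 31 days (49 - 31 = 18 left)
January 1 + 18 = January 19, 2021

January 19, 2021


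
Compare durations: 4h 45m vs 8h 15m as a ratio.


19:33 (0.58)

Duration 1: 285 minutes
Duration 2: 495 minutes
Ratio = 285:495
GCD = 15
Simplified = 19:33
As a decimal: 19/33 ≈ 0.58


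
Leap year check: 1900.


Rules: divisible by 4 AND (not by 100 OR by 400)
1900 ÷ 4 = 475 exactly → divisible by 4
1900 ÷ 100 = 19 exactly → divisible by 100
1900 ÷ 400 = 4 remainder 300 → not divisible by 400
Divisible by 100 but not by 400 → not a leap year

No


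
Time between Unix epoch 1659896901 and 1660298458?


Difference = 1660298458 - 1659896901 = 401557 seconds
In hours: 401557 / 3600 ≈ 111.5
In days: 401557 / 86400 ≈ 4.65

401557 seconds (111.5 hours / 4.65 days)


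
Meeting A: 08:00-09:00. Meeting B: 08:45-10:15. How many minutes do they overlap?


15 minutes

Meeting A: 480-540 (in minutes from midnight)
Meeting B: 525-615
Overlap start = max(480, 525) = 525
Overlap end = min(540, 615) = 540
Overlap = max(0, 540 - 525) = 15 min


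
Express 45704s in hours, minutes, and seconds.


12h 41m 44s

Hours: 45704 ÷ 3600 = 12 remainder 2504
Minutes: 2504 ÷ 60 = 41 remainder 44
Seconds: 44


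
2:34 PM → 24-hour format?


14:34

Input: 2:34 PM
PM: 2 + 12 = 14


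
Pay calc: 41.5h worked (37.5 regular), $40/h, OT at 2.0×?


Regular: 37.5h × $40 = $1500.00
Overtime: 41.5 - 37.5 = 4.0h
OT pay: 4.0h × $40 × 2.0 = $320.00
Total = $1500.00 + $320.00 = $1820.00

$1820.00


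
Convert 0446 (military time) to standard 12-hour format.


Hour: 4
4 < 12 → AM

4:46 AM


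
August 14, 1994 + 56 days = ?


Start: August 14, 1994
Add 56 days
August 14 → September 1: 31 - 14 + 1 = 18 days (56 - 18 = 38 left)
September 1 → October 1: 30 - 1 + 1 = 30 days (38 - 30 = 8 left)
October 1 + 8 = October 9, 1994

October 9, 1994


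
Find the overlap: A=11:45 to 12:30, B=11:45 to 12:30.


Meeting A: 705-750 (in minutes from midnight)
Meeting B: 705-750
Overlap start = max(705, 705) = 705
Overlap end = min(750, 750) = 750
Overlap = max(0, 750 - 705) = 45 min

45 minutes


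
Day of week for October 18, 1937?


Zeller's congruence:
q=18, m=10, k=37, j=19
h = (18 + ⌊13×11/5⌋ + 37 + ⌊37/4⌋ + ⌊19/4⌋ - 2×19) mod 7
= (18 + 28 + 37 + 9 + 4 - 38) mod 7
= 58 mod 7 = 2
h=2 → Monday

Monday


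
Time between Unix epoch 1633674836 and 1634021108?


Difference = 1634021108 - 1633674836 = 346272 seconds
In hours: 346272 / 3600 ≈ 96.2
In days: 346272 / 86400 ≈ 4.01

346272 seconds (96.2 hours / 4.01 days)


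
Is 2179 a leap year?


No

Rules: divisible by 4 AND (not by 100 OR by 400)
2179 ÷ 4 = 544 remainder 3 → not divisible by 4
Not divisible by 4 → not a leap year


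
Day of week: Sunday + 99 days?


Start: Sunday (index 6)
(6 + 99) mod 7
= 105 mod 7
= 0
Index 0 → Monday

Monday


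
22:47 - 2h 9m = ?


20:38

Start: 1367 minutes from midnight
Subtract: 129 minutes
Remaining: 1367 - 129 = 1238
Hours: 20, Minutes: 38


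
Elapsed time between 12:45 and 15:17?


End time in minutes: 15×60 + 17 = 917
Start time in minutes: 12×60 + 45 = 765
Difference = 917 - 765 = 152 minutes
= 2 hours 32 minutes

2h 32m


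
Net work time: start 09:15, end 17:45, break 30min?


8h 0m (480 minutes)

Total time = (17×60+45) - (9×60+15)
= 1065 - 555 = 510 min
Minus break: 510 - 30 = 480 min
= 8h 0m


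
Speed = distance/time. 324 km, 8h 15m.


Distance: 324 km
Time: 8h 15m = 495 min = 495/60 = 33/4 hours
Speed = 324 ÷ (33/4) = 324 × 4 / 33 = 1296/33 ≈ 39.3 km/h

39.3 km/h


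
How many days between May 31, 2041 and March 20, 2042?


293 days

From May 31, 2041 to March 20, 2042
Rest of May 2041: 31 - 31 = 0
Full months: June 30, July 31, August 31, September 30, October 31, November 30, December 31, January 31, February 2042 28
Days into March 2042: 20
Total = 0 + 30 + 31 + 31 + 30 + 31 + 30 + 31 + 31 + 28 + 20 = 293 days


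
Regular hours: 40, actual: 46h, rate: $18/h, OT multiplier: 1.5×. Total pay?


$882.00

Regular: 40h × $18 = $720.00
Overtime: 46 - 40 = 6h
OT pay: 6h × $18 × 1.5 = $162.00
Total = $720.00 + $162.00 = $882.00


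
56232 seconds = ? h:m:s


15h 37m 12s

Hours: 56232 ÷ 3600 = 15 remainder 2232
Minutes: 2232 ÷ 60 = 37 remainder 12
Seconds: 12


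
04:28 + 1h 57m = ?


Start: 268 minutes from midnight
Add: 117 minutes
Total: 385 minutes
Hours: 385 ÷ 60 = 6 remainder 25

06:25


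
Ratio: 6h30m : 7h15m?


26:29 (0.90)

Duration 1: 390 minutes
Duration 2: 435 minutes
Ratio = 390:435
GCD = 15
Simplified = 26:29
As a decimal: 26/29 ≈ 0.90


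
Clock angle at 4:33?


Hour hand = 4×30 + 33×0.5 = 136.5°
Minute hand = 33×6 = 198°
Difference = |136.5 - 198| = 61.5°

61.5°


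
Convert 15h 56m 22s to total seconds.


Hours: 15 × 3600 = 54000
Minutes: 56 × 60 = 3360
Seconds: 22
Total = 54000 + 3360 + 22 = 57382

57382 seconds


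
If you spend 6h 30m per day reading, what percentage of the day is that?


Time: 390 minutes
Day: 1440 minutes
Percentage = (390/1440) × 100 ≈ 27.1%

27.1%


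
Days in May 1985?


Month: May (month 5)
May has 31 days

31 days


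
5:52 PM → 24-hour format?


Input: 5:52 PM
PM: 5 + 12 = 17

17:52


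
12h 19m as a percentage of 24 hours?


Total minutes: 12×60 + 19 = 739
Day = 24×60 = 1440 minutes
Fraction = 739/1440 ≈ 0.5132
As a percentage: 739/1440 × 100 ≈ 51.32%

0.5132 (51.32%)


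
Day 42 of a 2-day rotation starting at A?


Shift B

Shifts: A, B
Start: A (index 0)
Day 42: (0 + 42 - 1) mod 2
= 41 mod 2
= 1
Index 1 → shift B


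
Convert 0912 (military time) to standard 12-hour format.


Hour: 9
9 < 12 → AM

9:12 AM


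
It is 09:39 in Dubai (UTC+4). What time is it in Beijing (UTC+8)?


13:39

Time difference = UTC+8 - UTC+4 = +4 hours
New hour = (9 + 4) mod 24
= 13 mod 24 = 13
Minutes unchanged → 13:39


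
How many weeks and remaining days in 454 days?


Weeks: 454 ÷ 7 = 64 remainder 6

64 weeks 6 days


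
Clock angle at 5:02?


Hour hand = 5×30 + 2×0.5 = 151.0°
Minute hand = 2×6 = 12°
Difference = |151.0 - 12| = 139.0°

139.0°


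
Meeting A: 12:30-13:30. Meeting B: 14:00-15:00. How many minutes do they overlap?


0 minutes

Meeting A: 750-810 (in minutes from midnight)
Meeting B: 840-900
Overlap start = max(750, 840) = 840
Overlap end = min(810, 900) = 810
Overlap = max(0, 810 - 840) = 0 min


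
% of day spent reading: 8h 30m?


35.4%

Time: 510 minutes
Day: 1440 minutes
Percentage = (510/1440) × 100 ≈ 35.4%


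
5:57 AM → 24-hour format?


05:57

Input: 5:57 AM
AM hour stays: 5


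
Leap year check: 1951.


Rules: divisible by 4 AND (not by 100 OR by 400)
1951 ÷ 4 = 487 remainder 3 → not divisible by 4
Not divisible by 4 → not a leap year

No


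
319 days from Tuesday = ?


Saturday

Start: Tuesday (index 1)
(1 + 319) mod 7
= 320 mod 7
= 5
Index 5 → Saturday


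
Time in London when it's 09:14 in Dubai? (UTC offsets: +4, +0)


Time difference = UTC+0 - UTC+4 = -4 hours
New hour = (9 -4) mod 24
= 5 mod 24 = 5
Minutes unchanged → 05:14

05:14


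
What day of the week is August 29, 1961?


Zeller's congruence:
q=29, m=8, k=61, j=19
h = (29 + ⌊13×9/5⌋ + 61 + ⌊61/4⌋ + ⌊19/4⌋ - 2×19) mod 7
= (29 + 23 + 61 + 15 + 4 - 38) mod 7
= 94 mod 7 = 3
h=3 → Tuesday

Tuesday


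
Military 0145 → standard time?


1:45 AM

Hour: 1
1 < 12 → AM


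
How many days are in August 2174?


31 days

Month: August (month 8)
August has 31 days


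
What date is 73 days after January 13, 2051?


Start: January 13, 2051
Add 73 days
January 13 → February 1: 31 - 13 + 1 = 19 days (73 - 19 = 54 left)
February 1 → March 1: 28 - 1 + 1 = 28 days (54 - 28 = 26 left)
March 1 + 26 = March 27, 2051

March 27, 2051


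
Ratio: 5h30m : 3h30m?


Duration 1: 330 minutes
Duration 2: 210 minutes
Ratio = 330:210
GCD = 30
Simplified = 11:7
As a decimal: 11/7 ≈ 1.57

11:7 (1.57)


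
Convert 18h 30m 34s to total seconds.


Hours: 18 × 3600 = 64800
Minutes: 30 × 60 = 1800
Seconds: 34
Total = 64800 + 1800 + 34 = 66634

66634 seconds


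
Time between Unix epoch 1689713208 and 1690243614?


530406 seconds (147.3 hours / 6.14 days)

Difference = 1690243614 - 1689713208 = 530406 seconds
In hours: 530406 / 3600 ≈ 147.3
In days: 530406 / 86400 ≈ 6.14


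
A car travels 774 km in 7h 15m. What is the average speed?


106.8 km/h

Distance: 774 km
Time: 7h 15m = 435 min = 435/60 = 29/4 hours
Speed = 774 ÷ (29/4) = 774 × 4 / 29 = 3096/29 ≈ 106.8 km/h


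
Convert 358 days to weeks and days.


Weeks: 358 ÷ 7 = 51 remainder 1

51 weeks 1 days


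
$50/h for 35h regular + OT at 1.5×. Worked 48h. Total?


Regular: 35h × $50 = $1750.00
Overtime: 48 - 35 = 13h
OT pay: 13h × $50 × 1.5 = $975.00
Total = $1750.00 + $975.00 = $2725.00

$2725.00


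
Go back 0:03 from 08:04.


08:01

Start: 484 minutes from midnight
Subtract: 3 minutes
Remaining: 484 - 3 = 481
Hours: 8, Minutes: 1


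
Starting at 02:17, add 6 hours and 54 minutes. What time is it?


Start: 137 minutes from midnight
Add: 414 minutes
Total: 551 minutes
Hours: 551 ÷ 60 = 9 remainder 11

09:11


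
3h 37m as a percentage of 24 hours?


Total minutes: 3×60 + 37 = 217
Day = 24×60 = 1440 minutes
Fraction = 217/1440 ≈ 0.1507
As a percentage: 217/1440 × 100 ≈ 15.07%

0.1507 (15.07%)


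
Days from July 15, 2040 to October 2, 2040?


79 days

From July 15, 2040 to October 2, 2040
Rest of July 2040: 31 - 15 = 16
Full months: August 31, September 30
Days into October 2040: 2
Total = 16 + 31 + 30 + 2 = 79 days


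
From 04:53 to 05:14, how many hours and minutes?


End time in minutes: 5×60 + 14 = 314
Start time in minutes: 4×60 + 53 = 293
Difference = 314 - 293 = 21 minutes
= 0 hours 21 minutes

0h 21m


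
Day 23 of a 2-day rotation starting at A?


Shift A

Shifts: A, B
Start: A (index 0)
Day 23: (0 + 23 - 1) mod 2
= 22 mod 2
= 0
Index 0 → shift A


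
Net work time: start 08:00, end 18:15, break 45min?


9h 30m (570 minutes)

Total time = (18×60+15) - (8×60+0)
= 1095 - 480 = 615 min
Minus break: 615 - 45 = 570 min
= 9h 30m


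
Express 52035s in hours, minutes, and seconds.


14h 27m 15s

Hours: 52035 ÷ 3600 = 14 remainder 1635
Minutes: 1635 ÷ 60 = 27 remainder 15
Seconds: 15


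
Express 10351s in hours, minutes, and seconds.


Hours: 10351 ÷ 3600 = 2 remainder 3151
Minutes: 3151 ÷ 60 = 52 remainder 31
Seconds: 31

2h 52m 31s


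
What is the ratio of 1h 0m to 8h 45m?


4:35 (0.11)

Duration 1: 60 minutes
Duration 2: 525 minutes
Ratio = 60:525
GCD = 15
Simplified = 4:35
As a decimal: 4/35 ≈ 0.11


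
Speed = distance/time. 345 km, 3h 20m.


Distance: 345 km
Time: 3h 20m = 200 min = 200/60 = 10/3 hours
Speed = 345 ÷ (10/3) = 345 × 3 / 10 = 1035/10 = 103.5 km/h

103.5 km/h


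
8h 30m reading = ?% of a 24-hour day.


35.4%

Time: 510 minutes
Day: 1440 minutes
Percentage = (510/1440) × 100 ≈ 35.4%


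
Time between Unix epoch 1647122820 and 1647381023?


258203 seconds (71.7 hours / 2.99 days)

Difference = 1647381023 - 1647122820 = 258203 seconds
In hours: 258203 / 3600 ≈ 71.7
In days: 258203 / 86400 ≈ 2.99


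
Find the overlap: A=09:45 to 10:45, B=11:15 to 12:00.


0 minutes

Meeting A: 585-645 (in minutes from midnight)
Meeting B: 675-720
Overlap start = max(585, 675) = 675
Overlap end = min(645, 720) = 645
Overlap = max(0, 645 - 675) = 0 min


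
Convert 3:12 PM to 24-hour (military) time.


Input: 3:12 PM
PM: 3 + 12 = 15

15:12


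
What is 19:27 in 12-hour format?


7:27 PM

Hour: 19
19 - 12 = 7 → PM


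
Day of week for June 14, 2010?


Zeller's congruence:
q=14, m=6, k=10, j=20
h = (14 + ⌊13×7/5⌋ + 10 + ⌊10/4⌋ + ⌊20/4⌋ - 2×20) mod 7
= (14 + 18 + 10 + 2 + 5 - 40) mod 7
= 9 mod 7 = 2
h=2 → Monday

Monday


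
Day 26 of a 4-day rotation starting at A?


Shift B

Shifts: A, B, C, D
Start: A (index 0)
Day 26: (0 + 26 - 1) mod 4
= 25 mod 4
= 1
Index 1 → shift B


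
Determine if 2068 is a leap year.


Rules: divisible by 4 AND (not by 100 OR by 400)
2068 ÷ 4 = 517 exactly → divisible by 4
2068 ÷ 100 = 20 remainder 68 → not divisible by 100
Divisible by 4 but not by 100 → leap year

Yes


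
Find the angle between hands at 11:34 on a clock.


Hour hand = 11×30 + 34×0.5 = 347.0°
Minute hand = 34×6 = 204°
Difference = |347.0 - 204| = 143.0°

143.0°


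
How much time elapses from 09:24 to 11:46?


End time in minutes: 11×60 + 46 = 706
Start time in minutes: 9×60 + 24 = 564
Difference = 706 - 564 = 142 minutes
= 2 hours 22 minutes

2h 22m


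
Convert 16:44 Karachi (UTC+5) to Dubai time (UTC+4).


15:44

Time difference = UTC+4 - UTC+5 = -1 hours
New hour = (16 -1) mod 24
= 15 mod 24 = 15
Minutes unchanged → 15:44


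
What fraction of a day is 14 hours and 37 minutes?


Total minutes: 14×60 + 37 = 877
Day = 24×60 = 1440 minutes
Fraction = 877/1440 ≈ 0.6090
As a percentage: 877/1440 × 100 ≈ 60.90%

0.6090 (60.90%)


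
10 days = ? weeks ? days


1 weeks 3 days

Weeks: 10 ÷ 7 = 1 remainder 3


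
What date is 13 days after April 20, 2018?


May 3, 2018

Start: April 20, 2018
Add 13 days
April 20 → May 1: 30 - 20 + 1 = 11 days (13 - 11 = 2 left)
May 1 + 2 = May 3, 2018
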